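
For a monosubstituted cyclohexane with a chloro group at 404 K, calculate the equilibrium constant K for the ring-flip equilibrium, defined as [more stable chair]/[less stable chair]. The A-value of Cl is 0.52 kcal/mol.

One chair has the chloro group axial (E = 0.52 kcal/mol) and the other has it equatorial (E = 0).
ΔG = 0.52 kcal/mol between the two chairs.
K = exp(ΔG/RT) with R = 1.987×10⁻³ kcal mol⁻¹ K⁻¹ and T = 404 K gives K ≈ 1.91.

K ≈ 1.91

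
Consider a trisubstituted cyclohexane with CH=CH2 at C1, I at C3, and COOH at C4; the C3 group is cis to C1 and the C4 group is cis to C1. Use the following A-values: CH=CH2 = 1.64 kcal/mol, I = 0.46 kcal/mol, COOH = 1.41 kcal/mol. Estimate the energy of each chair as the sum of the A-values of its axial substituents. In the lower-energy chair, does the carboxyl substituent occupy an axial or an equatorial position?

axial

Chair I (vinyl axial, iodo axial, carboxyl equatorial): E = 2.10 kcal/mol.
Chair II (vinyl equatorial, iodo equatorial, carboxyl axial): E = 1.41 kcal/mol.
Chair II is the more stable (lower-energy) conformer, and in that chair the carboxyl group is axial.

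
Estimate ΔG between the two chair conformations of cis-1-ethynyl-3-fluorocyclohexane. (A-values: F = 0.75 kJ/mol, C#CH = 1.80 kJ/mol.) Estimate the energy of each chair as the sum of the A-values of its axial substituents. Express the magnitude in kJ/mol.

C1 and C3 have the same parity, so for the cis isomer the two substituents are e,e in one chair and a,a in the other.
Chair I (fluoro axial, ethynyl axial): E = 2.55 kJ/mol.
Chair II (fluoro equatorial, ethynyl equatorial): E = 0.00 kJ/mol.
ΔE = 2.55 − 0.00 = 2.55 kJ/mol; chair II is more stable.

2.55 kJ/mol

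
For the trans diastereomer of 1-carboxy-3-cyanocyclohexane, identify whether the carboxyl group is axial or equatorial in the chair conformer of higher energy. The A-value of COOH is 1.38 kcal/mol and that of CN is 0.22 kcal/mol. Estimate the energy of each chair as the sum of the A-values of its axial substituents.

axial

C1 and C3 have the same parity, so for the trans isomer the two substituents are one axial and one equatorial in each chair.
Chair I (carboxyl axial, cyano equatorial): E = 1.38 kcal/mol.
Chair II (carboxyl equatorial, cyano axial): E = 0.22 kcal/mol.
Chair I is the less stable (higher-energy) conformer, and in that chair the carboxyl group is axial.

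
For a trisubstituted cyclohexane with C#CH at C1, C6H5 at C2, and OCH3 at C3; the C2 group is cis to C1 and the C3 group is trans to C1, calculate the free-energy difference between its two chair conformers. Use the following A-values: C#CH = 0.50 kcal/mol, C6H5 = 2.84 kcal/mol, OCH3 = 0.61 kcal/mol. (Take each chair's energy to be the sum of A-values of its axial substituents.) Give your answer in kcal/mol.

Chair I (ethynyl axial, phenyl equatorial, methoxy equatorial): E = 0.50 kcal/mol.
Chair II (ethynyl equatorial, phenyl axial, methoxy axial): E = 3.45 kcal/mol.
ΔE = 3.45 − 0.50 = 2.95 kcal/mol; chair I is more stable.

2.95 kcal/mol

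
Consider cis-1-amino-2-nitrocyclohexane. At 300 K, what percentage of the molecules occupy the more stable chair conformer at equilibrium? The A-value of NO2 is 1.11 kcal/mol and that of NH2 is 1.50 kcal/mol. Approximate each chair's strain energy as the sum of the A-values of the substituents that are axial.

C1 and C2 have opposite parity, so for the cis isomer the two substituents are one axial and one equatorial in each chair.
Chair I (nitro axial, amino equatorial): E = 1.11 kcal/mol; chair II (nitro equatorial, amino axial): E = 1.50 kcal/mol.
ΔG = 0.39 kcal/mol between the two chairs.
K = exp(ΔG/RT) with R = 1.987×10⁻³ kcal mol⁻¹ K⁻¹ and T = 300 K gives K ≈ 1.92.
Fraction in the lower-energy chair = K/(K+1) = 65.8%.

65.8%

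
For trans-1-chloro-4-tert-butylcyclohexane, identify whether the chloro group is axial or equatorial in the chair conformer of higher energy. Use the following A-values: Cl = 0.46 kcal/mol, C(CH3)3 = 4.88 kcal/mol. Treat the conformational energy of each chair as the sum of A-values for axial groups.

axial

C1 and C4 have opposite parity, so for the trans isomer the two substituents are e,e in one chair and a,a in the other.
Chair I (chloro axial, tert-butyl axial): E = 5.34 kcal/mol.
Chair II (chloro equatorial, tert-butyl equatorial): E = 0.00 kcal/mol.
Chair I is the less stable (higher-energy) conformer, and in that chair the chloro group is axial.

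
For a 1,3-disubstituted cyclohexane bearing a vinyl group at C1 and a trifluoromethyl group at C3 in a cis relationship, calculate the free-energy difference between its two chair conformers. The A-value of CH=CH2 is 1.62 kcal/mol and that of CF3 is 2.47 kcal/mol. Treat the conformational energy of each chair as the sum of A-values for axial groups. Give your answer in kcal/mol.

4.09 kcal/mol

C1 and C3 have the same parity, so for the cis isomer the two substituents are e,e in one chair and a,a in the other.
Chair I (vinyl axial, trifluoromethyl axial): E = 4.09 kcal/mol.
Chair II (vinyl equatorial, trifluoromethyl equatorial): E = 0.00 kcal/mol.
ΔE = 4.09 − 0.00 = 4.09 kcal/mol; chair II is more stable.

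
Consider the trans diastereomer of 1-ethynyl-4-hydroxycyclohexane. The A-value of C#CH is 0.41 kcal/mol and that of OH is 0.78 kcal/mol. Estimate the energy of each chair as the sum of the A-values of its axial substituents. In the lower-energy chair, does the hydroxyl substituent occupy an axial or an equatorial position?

equatorial

C1 and C4 have opposite parity, so for the trans isomer the two substituents are e,e in one chair and a,a in the other.
Chair I (ethynyl axial, hydroxyl axial): E = 1.19 kcal/mol.
Chair II (ethynyl equatorial, hydroxyl equatorial): E = 0.00 kcal/mol.
Chair II is the more stable (lower-energy) conformer, and in that chair the hydroxyl group is equatorial.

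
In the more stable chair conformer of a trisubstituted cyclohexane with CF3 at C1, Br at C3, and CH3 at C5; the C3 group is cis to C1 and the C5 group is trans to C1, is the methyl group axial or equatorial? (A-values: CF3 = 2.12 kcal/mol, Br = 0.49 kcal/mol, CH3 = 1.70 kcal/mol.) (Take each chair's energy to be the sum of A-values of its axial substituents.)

Chair I (trifluoromethyl axial, bromo axial, methyl equatorial): E = 2.61 kcal/mol.
Chair II (trifluoromethyl equatorial, bromo equatorial, methyl axial): E = 1.70 kcal/mol.
Chair II is the more stable (lower-energy) conformer, and in that chair the methyl group is axial.

axial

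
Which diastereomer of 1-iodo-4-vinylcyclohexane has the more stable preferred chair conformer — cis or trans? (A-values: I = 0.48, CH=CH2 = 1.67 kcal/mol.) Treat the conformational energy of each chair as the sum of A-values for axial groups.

trans

At 1,4 positions (parity opposite): cis → (a,e or e,a); trans → (e,e or a,a).
Best chair for cis: E = 0.48 kcal/mol; best chair for trans: E = 0.00 kcal/mol.
The trans isomer is lower by 0.48 kcal/mol.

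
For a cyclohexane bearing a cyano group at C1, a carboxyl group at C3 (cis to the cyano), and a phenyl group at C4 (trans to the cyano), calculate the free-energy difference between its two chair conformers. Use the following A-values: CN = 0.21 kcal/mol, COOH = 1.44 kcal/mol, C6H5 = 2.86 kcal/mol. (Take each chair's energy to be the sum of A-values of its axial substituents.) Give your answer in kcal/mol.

4.51 kcal/mol

Chair I (cyano axial, carboxyl axial, phenyl axial): E = 4.51 kcal/mol.
Chair II (cyano equatorial, carboxyl equatorial, phenyl equatorial): E = 0.00 kcal/mol.
ΔE = 4.51 − 0.00 = 4.51 kcal/mol; chair II is more stable.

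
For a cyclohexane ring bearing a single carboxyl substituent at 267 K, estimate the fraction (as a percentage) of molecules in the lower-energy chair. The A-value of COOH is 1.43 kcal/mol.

One chair has the carboxyl group axial (E = 1.43 kcal/mol) and the other has it equatorial (E = 0).
ΔG = 1.43 kcal/mol between the two chairs.
K = exp(ΔG/RT) with R = 1.987×10⁻³ kcal mol⁻¹ K⁻¹ and T = 267 K gives K ≈ 14.8.
Fraction in the lower-energy chair = K/(K+1) = 93.7%.

93.7%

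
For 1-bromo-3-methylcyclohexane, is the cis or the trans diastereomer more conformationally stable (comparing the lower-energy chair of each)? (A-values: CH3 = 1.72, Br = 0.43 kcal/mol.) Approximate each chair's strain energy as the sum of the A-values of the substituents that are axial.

At 1,3 positions (parity same): cis → (e,e or a,a); trans → (a,e or e,a).
Best chair for cis: E = 0.00 kcal/mol; best chair for trans: E = 0.43 kcal/mol.
The cis isomer is lower by 0.43 kcal/mol.

cis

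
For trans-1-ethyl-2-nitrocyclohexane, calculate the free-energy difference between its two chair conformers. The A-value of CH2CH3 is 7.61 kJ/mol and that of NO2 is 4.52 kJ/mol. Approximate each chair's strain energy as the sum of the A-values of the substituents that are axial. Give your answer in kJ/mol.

C1 and C2 have opposite parity, so for the trans isomer the two substituents are e,e in one chair and a,a in the other.
Chair I (ethyl axial, nitro axial): E = 12.13 kJ/mol.
Chair II (ethyl equatorial, nitro equatorial): E = 0.00 kJ/mol.
ΔE = 12.13 − 0.00 = 12.13 kJ/mol; chair II is more stable.

12.13 kJ/mol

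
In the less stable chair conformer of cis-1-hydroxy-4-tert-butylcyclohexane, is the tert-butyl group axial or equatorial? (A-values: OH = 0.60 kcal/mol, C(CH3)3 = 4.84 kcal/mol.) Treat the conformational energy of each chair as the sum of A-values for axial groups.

axial

C1 and C4 have opposite parity, so for the cis isomer the two substituents are one axial and one equatorial in each chair.
Chair I (hydroxyl axial, tert-butyl equatorial): E = 0.60 kcal/mol.
Chair II (hydroxyl equatorial, tert-butyl axial): E = 4.84 kcal/mol.
Chair II is the less stable (higher-energy) conformer, and in that chair the tert-butyl group is axial.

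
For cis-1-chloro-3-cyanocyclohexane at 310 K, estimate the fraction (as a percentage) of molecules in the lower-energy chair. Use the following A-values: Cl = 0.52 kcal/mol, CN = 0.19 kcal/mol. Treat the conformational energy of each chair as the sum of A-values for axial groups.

76.0%

C1 and C3 have the same parity, so for the cis isomer the two substituents are e,e in one chair and a,a in the other.
Chair I (chloro axial, cyano axial): E = 0.71 kcal/mol; chair II (chloro equatorial, cyano equatorial): E = 0.00 kcal/mol.
ΔG = 0.71 kcal/mol between the two chairs.
K = exp(ΔG/RT) with R = 1.987×10⁻³ kcal mol⁻¹ K⁻¹ and T = 310 K gives K ≈ 3.17.
Fraction in the lower-energy chair = K/(K+1) = 76.0%.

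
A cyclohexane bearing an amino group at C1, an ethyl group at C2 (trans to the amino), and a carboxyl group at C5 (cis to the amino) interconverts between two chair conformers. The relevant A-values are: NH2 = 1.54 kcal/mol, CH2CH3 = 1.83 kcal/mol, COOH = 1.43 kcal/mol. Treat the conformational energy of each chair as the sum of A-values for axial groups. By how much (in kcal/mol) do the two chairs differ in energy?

4.80 kcal/mol

Chair I (amino axial, ethyl axial, carboxyl axial): E = 4.80 kcal/mol.
Chair II (amino equatorial, ethyl equatorial, carboxyl equatorial): E = 0.00 kcal/mol.
ΔE = 4.80 − 0.00 = 4.80 kcal/mol; chair II is more stable.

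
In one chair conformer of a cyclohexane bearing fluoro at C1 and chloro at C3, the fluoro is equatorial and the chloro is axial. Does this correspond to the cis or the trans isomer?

trans

C1 and C3 have the same parity, so their axial bonds point in the same direction.
With same-parity carbons, two substituents on the same face are both axial or both equatorial; opposite faces give one of each.
Here the groups are equatorial/axial → opposite face → trans.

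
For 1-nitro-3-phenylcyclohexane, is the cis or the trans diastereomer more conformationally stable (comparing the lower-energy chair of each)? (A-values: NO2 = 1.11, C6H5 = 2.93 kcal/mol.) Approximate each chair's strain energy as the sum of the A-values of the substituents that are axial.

cis

At 1,3 positions (parity same): cis → (e,e or a,a); trans → (a,e or e,a).
Best chair for cis: E = 0.00 kcal/mol; best chair for trans: E = 1.11 kcal/mol.
The cis isomer is lower by 1.11 kcal/mol.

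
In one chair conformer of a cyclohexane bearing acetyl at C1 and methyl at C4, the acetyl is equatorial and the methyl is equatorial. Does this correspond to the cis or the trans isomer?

C1 and C4 have opposite parity, so their axial bonds point in opposite directions.
With opposite-parity carbons, two substituents on the same face are one axial and one equatorial; opposite faces give both axial or both equatorial.
Here the groups are equatorial/equatorial → opposite face → trans.

trans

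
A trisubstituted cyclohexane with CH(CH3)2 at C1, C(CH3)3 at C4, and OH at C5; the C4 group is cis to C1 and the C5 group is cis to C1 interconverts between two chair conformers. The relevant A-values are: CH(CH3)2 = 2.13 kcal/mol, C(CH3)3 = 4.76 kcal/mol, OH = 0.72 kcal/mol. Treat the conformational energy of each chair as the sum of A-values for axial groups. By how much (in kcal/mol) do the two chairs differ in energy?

Chair I (isopropyl axial, tert-butyl equatorial, hydroxyl axial): E = 2.85 kcal/mol.
Chair II (isopropyl equatorial, tert-butyl axial, hydroxyl equatorial): E = 4.76 kcal/mol.
ΔE = 4.76 − 2.85 = 1.91 kcal/mol; chair I is more stable.

1.91 kcal/mol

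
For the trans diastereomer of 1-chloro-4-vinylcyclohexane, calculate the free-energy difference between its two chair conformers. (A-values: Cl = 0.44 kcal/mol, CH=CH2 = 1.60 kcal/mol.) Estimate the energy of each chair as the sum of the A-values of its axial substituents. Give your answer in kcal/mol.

C1 and C4 have opposite parity, so for the trans isomer the two substituents are e,e in one chair and a,a in the other.
Chair I (chloro axial, vinyl axial): E = 2.04 kcal/mol.
Chair II (chloro equatorial, vinyl equatorial): E = 0.00 kcal/mol.
ΔE = 2.04 − 0.00 = 2.04 kcal/mol; chair II is more stable.

2.04 kcal/mol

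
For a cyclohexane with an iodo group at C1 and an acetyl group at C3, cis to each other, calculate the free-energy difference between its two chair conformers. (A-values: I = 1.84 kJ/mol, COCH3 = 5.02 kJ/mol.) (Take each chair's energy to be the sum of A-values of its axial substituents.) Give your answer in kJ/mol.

C1 and C3 have the same parity, so for the cis isomer the two substituents are e,e in one chair and a,a in the other.
Chair I (iodo axial, acetyl axial): E = 6.86 kJ/mol.
Chair II (iodo equatorial, acetyl equatorial): E = 0.00 kJ/mol.
ΔE = 6.86 − 0.00 = 6.86 kJ/mol; chair II is more stable.

6.86 kJ/mol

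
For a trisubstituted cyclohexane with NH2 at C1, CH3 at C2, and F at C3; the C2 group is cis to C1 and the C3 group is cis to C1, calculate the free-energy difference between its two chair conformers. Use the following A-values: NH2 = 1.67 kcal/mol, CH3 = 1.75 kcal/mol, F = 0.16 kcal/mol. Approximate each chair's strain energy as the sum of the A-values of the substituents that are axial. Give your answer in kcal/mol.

0.08 kcal/mol

Chair I (amino axial, methyl equatorial, fluoro axial): E = 1.83 kcal/mol.
Chair II (amino equatorial, methyl axial, fluoro equatorial): E = 1.75 kcal/mol.
ΔE = 1.83 − 1.75 = 0.08 kcal/mol; chair II is more stable.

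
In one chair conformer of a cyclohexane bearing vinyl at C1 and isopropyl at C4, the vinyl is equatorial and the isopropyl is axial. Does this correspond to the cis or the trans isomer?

cis

C1 and C4 have opposite parity, so their axial bonds point in opposite directions.
With opposite-parity carbons, two substituents on the same face are one axial and one equatorial; opposite faces give both axial or both equatorial.
Here the groups are equatorial/axial → same face → cis.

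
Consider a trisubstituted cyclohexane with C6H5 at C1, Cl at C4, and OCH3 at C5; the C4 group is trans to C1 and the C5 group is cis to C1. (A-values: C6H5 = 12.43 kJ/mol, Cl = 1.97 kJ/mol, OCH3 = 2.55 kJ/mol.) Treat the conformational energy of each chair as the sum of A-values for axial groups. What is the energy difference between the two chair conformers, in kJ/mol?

16.95 kJ/mol

Chair I (phenyl axial, chloro axial, methoxy axial): E = 16.95 kJ/mol.
Chair II (phenyl equatorial, chloro equatorial, methoxy equatorial): E = 0.00 kJ/mol.
ΔE = 16.95 − 0.00 = 16.95 kJ/mol; chair II is more stable.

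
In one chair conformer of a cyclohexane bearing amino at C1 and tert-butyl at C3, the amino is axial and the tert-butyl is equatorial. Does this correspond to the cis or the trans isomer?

trans

C1 and C3 have the same parity, so their axial bonds point in the same direction.
With same-parity carbons, two substituents on the same face are both axial or both equatorial; opposite faces give one of each.
Here the groups are axial/equatorial → opposite face → trans.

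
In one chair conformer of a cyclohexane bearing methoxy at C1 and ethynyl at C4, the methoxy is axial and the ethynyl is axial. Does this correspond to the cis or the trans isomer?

C1 and C4 have opposite parity, so their axial bonds point in opposite directions.
With opposite-parity carbons, two substituents on the same face are one axial and one equatorial; opposite faces give both axial or both equatorial.
Here the groups are axial/axial → opposite face → trans.

trans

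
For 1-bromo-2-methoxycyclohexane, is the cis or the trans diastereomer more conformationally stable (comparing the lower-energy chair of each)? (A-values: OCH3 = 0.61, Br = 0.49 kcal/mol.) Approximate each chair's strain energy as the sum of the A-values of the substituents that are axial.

trans

At 1,2 positions (parity opposite): cis → (a,e or e,a); trans → (e,e or a,a).
Best chair for cis: E = 0.49 kcal/mol; best chair for trans: E = 0.00 kcal/mol.
The trans isomer is lower by 0.49 kcal/mol.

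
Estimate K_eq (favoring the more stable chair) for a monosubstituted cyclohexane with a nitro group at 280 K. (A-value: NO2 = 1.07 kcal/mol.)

One chair has the nitro group axial (E = 1.07 kcal/mol) and the other has it equatorial (E = 0).
ΔG = 1.07 kcal/mol between the two chairs.
K = exp(ΔG/RT) with R = 1.987×10⁻³ kcal mol⁻¹ K⁻¹ and T = 280 K gives K ≈ 6.84.

K ≈ 6.84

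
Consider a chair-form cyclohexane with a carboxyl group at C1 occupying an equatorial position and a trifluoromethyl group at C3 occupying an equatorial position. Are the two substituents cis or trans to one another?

C1 and C3 have the same parity, so their axial bonds point in the same direction.
With same-parity carbons, two substituents on the same face are both axial or both equatorial; opposite faces give one of each.
Here the groups are equatorial/equatorial → same face → cis.

cis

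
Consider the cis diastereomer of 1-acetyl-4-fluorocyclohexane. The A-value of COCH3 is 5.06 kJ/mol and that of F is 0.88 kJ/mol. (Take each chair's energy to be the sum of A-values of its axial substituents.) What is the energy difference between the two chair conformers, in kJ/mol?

4.18 kJ/mol

C1 and C4 have opposite parity, so for the cis isomer the two substituents are one axial and one equatorial in each chair.
Chair I (acetyl axial, fluoro equatorial): E = 5.06 kJ/mol.
Chair II (acetyl equatorial, fluoro axial): E = 0.88 kJ/mol.
ΔE = 5.06 − 0.88 = 4.18 kJ/mol; chair II is more stable.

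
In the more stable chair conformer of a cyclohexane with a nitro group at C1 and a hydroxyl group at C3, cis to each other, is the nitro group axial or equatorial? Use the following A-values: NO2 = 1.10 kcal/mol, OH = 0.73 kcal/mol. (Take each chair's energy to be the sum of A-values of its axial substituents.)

C1 and C3 have the same parity, so for the cis isomer the two substituents are e,e in one chair and a,a in the other.
Chair I (nitro axial, hydroxyl axial): E = 1.83 kcal/mol.
Chair II (nitro equatorial, hydroxyl equatorial): E = 0.00 kcal/mol.
Chair II is the more stable (lower-energy) conformer, and in that chair the nitro group is equatorial.

equatorial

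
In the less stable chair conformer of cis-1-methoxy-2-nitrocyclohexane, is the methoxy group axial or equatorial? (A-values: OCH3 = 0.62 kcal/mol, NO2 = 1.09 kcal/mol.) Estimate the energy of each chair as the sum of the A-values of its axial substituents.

equatorial

C1 and C2 have opposite parity, so for the cis isomer the two substituents are one axial and one equatorial in each chair.
Chair I (methoxy axial, nitro equatorial): E = 0.62 kcal/mol.
Chair II (methoxy equatorial, nitro axial): E = 1.09 kcal/mol.
Chair II is the less stable (higher-energy) conformer, and in that chair the methoxy group is equatorial.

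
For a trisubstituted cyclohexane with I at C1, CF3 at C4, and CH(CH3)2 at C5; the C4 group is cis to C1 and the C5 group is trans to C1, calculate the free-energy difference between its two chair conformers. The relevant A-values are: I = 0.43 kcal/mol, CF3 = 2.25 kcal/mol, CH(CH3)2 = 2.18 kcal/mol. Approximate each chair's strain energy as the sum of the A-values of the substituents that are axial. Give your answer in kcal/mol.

Chair I (iodo axial, trifluoromethyl equatorial, isopropyl equatorial): E = 0.43 kcal/mol.
Chair II (iodo equatorial, trifluoromethyl axial, isopropyl axial): E = 4.43 kcal/mol.
ΔE = 4.43 − 0.43 = 4.00 kcal/mol; chair I is more stable.

4.00 kcal/mol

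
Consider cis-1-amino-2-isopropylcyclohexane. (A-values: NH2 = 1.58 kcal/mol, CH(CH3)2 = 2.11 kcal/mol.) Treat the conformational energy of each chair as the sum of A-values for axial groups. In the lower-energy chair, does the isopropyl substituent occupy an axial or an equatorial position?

equatorial

C1 and C2 have opposite parity, so for the cis isomer the two substituents are one axial and one equatorial in each chair.
Chair I (amino axial, isopropyl equatorial): E = 1.58 kcal/mol.
Chair II (amino equatorial, isopropyl axial): E = 2.11 kcal/mol.
Chair I is the more stable (lower-energy) conformer, and in that chair the isopropyl group is equatorial.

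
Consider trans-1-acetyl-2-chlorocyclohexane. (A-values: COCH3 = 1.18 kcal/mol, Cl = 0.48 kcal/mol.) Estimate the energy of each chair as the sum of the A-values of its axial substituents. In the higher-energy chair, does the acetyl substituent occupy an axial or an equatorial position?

axial

C1 and C2 have opposite parity, so for the trans isomer the two substituents are e,e in one chair and a,a in the other.
Chair I (acetyl axial, chloro axial): E = 1.66 kcal/mol.
Chair II (acetyl equatorial, chloro equatorial): E = 0.00 kcal/mol.
Chair I is the less stable (higher-energy) conformer, and in that chair the acetyl group is axial.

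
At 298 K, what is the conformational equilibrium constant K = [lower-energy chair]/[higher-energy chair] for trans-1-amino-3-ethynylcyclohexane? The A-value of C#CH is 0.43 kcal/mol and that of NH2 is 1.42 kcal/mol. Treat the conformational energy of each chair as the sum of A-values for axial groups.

C1 and C3 have the same parity, so for the trans isomer the two substituents are one axial and one equatorial in each chair.
Chair I (ethynyl axial, amino equatorial): E = 0.43 kcal/mol; chair II (ethynyl equatorial, amino axial): E = 1.42 kcal/mol.
ΔG = 0.99 kcal/mol between the two chairs.
K = exp(ΔG/RT) with R = 1.987×10⁻³ kcal mol⁻¹ K⁻¹ and T = 298 K gives K ≈ 5.32.

K ≈ 5.32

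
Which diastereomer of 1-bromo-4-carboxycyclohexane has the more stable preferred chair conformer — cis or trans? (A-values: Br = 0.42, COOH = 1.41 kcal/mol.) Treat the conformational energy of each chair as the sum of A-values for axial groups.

trans

At 1,4 positions (parity opposite): cis → (a,e or e,a); trans → (e,e or a,a).
Best chair for cis: E = 0.42 kcal/mol; best chair for trans: E = 0.00 kcal/mol.
The trans isomer is lower by 0.42 kcal/mol.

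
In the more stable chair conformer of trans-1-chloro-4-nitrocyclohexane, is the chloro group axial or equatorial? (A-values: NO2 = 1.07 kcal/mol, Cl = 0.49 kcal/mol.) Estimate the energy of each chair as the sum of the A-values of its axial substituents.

C1 and C4 have opposite parity, so for the trans isomer the two substituents are e,e in one chair and a,a in the other.
Chair I (nitro axial, chloro axial): E = 1.56 kcal/mol.
Chair II (nitro equatorial, chloro equatorial): E = 0.00 kcal/mol.
Chair II is the more stable (lower-energy) conformer, and in that chair the chloro group is equatorial.

equatorial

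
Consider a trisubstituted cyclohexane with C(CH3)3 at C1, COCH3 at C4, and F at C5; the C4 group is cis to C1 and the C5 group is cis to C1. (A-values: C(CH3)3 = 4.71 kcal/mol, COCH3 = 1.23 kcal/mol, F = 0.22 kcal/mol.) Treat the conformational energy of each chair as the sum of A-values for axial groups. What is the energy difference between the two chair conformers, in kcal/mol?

3.70 kcal/mol

Chair I (tert-butyl axial, acetyl equatorial, fluoro axial): E = 4.93 kcal/mol.
Chair II (tert-butyl equatorial, acetyl axial, fluoro equatorial): E = 1.23 kcal/mol.
ΔE = 4.93 − 1.23 = 3.70 kcal/mol; chair II is more stable.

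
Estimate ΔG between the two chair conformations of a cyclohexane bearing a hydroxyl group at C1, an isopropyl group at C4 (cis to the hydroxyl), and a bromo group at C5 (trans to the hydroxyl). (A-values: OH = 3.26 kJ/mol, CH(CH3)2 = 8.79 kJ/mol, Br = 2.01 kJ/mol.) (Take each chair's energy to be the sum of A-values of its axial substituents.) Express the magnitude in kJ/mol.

Chair I (hydroxyl axial, isopropyl equatorial, bromo equatorial): E = 3.26 kJ/mol.
Chair II (hydroxyl equatorial, isopropyl axial, bromo axial): E = 10.80 kJ/mol.
ΔE = 10.80 − 3.26 = 7.54 kJ/mol; chair I is more stable.

7.54 kJ/mol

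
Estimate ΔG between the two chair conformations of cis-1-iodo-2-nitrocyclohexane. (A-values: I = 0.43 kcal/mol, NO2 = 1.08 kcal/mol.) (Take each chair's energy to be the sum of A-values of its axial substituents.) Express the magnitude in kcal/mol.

C1 and C2 have opposite parity, so for the cis isomer the two substituents are one axial and one equatorial in each chair.
Chair I (iodo axial, nitro equatorial): E = 0.43 kcal/mol.
Chair II (iodo equatorial, nitro axial): E = 1.08 kcal/mol.
ΔE = 1.08 − 0.43 = 0.65 kcal/mol; chair I is more stable.

0.65 kcal/mol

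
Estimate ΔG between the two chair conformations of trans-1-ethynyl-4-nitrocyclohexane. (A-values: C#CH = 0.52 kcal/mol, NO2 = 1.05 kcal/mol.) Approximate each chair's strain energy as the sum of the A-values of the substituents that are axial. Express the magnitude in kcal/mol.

1.57 kcal/mol

C1 and C4 have opposite parity, so for the trans isomer the two substituents are e,e in one chair and a,a in the other.
Chair I (ethynyl axial, nitro axial): E = 1.57 kcal/mol.
Chair II (ethynyl equatorial, nitro equatorial): E = 0.00 kcal/mol.
ΔE = 1.57 − 0.00 = 1.57 kcal/mol; chair II is more stable.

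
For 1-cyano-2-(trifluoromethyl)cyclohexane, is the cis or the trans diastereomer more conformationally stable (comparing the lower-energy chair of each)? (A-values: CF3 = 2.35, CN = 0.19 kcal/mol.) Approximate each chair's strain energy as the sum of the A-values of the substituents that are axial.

trans

At 1,2 positions (parity opposite): cis → (a,e or e,a); trans → (e,e or a,a).
Best chair for cis: E = 0.19 kcal/mol; best chair for trans: E = 0.00 kcal/mol.
The trans isomer is lower by 0.19 kcal/mol.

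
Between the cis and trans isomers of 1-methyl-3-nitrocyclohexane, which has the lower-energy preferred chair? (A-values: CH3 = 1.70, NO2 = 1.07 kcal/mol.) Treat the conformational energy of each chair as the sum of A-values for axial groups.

cis

At 1,3 positions (parity same): cis → (e,e or a,a); trans → (a,e or e,a).
Best chair for cis: E = 0.00 kcal/mol; best chair for trans: E = 1.07 kcal/mol.
The cis isomer is lower by 1.07 kcal/mol.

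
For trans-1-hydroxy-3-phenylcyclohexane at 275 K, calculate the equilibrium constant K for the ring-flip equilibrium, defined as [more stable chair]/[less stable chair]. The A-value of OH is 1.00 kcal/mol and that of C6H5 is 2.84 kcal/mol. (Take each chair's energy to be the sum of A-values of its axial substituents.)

K ≈ 29.0

C1 and C3 have the same parity, so for the trans isomer the two substituents are one axial and one equatorial in each chair.
Chair I (hydroxyl axial, phenyl equatorial): E = 1.00 kcal/mol; chair II (hydroxyl equatorial, phenyl axial): E = 2.84 kcal/mol.
ΔG = 1.84 kcal/mol between the two chairs.
K = exp(ΔG/RT) with R = 1.987×10⁻³ kcal mol⁻¹ K⁻¹ and T = 275 K gives K ≈ 29.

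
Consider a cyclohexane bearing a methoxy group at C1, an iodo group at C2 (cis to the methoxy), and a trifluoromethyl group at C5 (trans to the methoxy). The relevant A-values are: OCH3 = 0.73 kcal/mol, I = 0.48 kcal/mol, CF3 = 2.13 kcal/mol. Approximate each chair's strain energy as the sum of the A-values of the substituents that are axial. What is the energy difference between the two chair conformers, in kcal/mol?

Chair I (methoxy axial, iodo equatorial, trifluoromethyl equatorial): E = 0.73 kcal/mol.
Chair II (methoxy equatorial, iodo axial, trifluoromethyl axial): E = 2.61 kcal/mol.
ΔE = 2.61 − 0.73 = 1.88 kcal/mol; chair I is more stable.

1.88 kcal/mol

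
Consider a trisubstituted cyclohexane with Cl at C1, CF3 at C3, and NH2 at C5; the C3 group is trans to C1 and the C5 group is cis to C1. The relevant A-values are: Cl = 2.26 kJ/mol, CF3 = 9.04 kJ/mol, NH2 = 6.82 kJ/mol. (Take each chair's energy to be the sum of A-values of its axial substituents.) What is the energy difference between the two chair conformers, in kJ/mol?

0.04 kJ/mol

Chair I (chloro axial, trifluoromethyl equatorial, amino axial): E = 9.08 kJ/mol.
Chair II (chloro equatorial, trifluoromethyl axial, amino equatorial): E = 9.04 kJ/mol.
ΔE = 9.08 − 9.04 = 0.04 kJ/mol; chair II is more stable.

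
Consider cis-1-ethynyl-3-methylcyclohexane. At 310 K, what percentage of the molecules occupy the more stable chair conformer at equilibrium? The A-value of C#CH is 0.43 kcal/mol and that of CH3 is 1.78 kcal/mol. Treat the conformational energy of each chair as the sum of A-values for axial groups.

97.3%

C1 and C3 have the same parity, so for the cis isomer the two substituents are e,e in one chair and a,a in the other.
Chair I (ethynyl axial, methyl axial): E = 2.21 kcal/mol; chair II (ethynyl equatorial, methyl equatorial): E = 0.00 kcal/mol.
ΔG = 2.21 kcal/mol between the two chairs.
K = exp(ΔG/RT) with R = 1.987×10⁻³ kcal mol⁻¹ K⁻¹ and T = 310 K gives K ≈ 36.2.
Fraction in the lower-energy chair = K/(K+1) = 97.3%.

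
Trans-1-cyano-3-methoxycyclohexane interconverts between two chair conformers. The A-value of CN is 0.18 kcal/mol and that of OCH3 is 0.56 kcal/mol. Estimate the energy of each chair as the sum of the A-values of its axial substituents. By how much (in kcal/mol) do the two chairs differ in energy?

0.38 kcal/mol

C1 and C3 have the same parity, so for the trans isomer the two substituents are one axial and one equatorial in each chair.
Chair I (cyano axial, methoxy equatorial): E = 0.18 kcal/mol.
Chair II (cyano equatorial, methoxy axial): E = 0.56 kcal/mol.
ΔE = 0.56 − 0.18 = 0.38 kcal/mol; chair I is more stable.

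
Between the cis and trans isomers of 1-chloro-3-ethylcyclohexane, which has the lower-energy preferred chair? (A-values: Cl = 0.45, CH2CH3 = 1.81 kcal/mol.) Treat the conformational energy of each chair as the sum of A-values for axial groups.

cis

At 1,3 positions (parity same): cis → (e,e or a,a); trans → (a,e or e,a).
Best chair for cis: E = 0.00 kcal/mol; best chair for trans: E = 0.45 kcal/mol.
The cis isomer is lower by 0.45 kcal/mol.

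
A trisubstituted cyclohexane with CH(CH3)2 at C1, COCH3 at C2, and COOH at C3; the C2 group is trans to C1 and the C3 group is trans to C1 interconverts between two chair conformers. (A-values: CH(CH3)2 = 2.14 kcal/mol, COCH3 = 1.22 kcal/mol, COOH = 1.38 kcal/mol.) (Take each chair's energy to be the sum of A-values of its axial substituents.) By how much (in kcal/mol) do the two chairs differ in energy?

Chair I (isopropyl axial, acetyl axial, carboxyl equatorial): E = 3.36 kcal/mol.
Chair II (isopropyl equatorial, acetyl equatorial, carboxyl axial): E = 1.38 kcal/mol.
ΔE = 3.36 − 1.38 = 1.98 kcal/mol; chair II is more stable.

1.98 kcal/mol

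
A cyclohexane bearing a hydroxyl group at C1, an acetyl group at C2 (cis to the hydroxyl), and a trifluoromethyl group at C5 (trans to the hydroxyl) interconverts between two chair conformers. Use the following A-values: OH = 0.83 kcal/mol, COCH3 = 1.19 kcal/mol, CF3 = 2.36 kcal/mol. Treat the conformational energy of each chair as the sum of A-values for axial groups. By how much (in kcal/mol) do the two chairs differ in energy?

Chair I (hydroxyl axial, acetyl equatorial, trifluoromethyl equatorial): E = 0.83 kcal/mol.
Chair II (hydroxyl equatorial, acetyl axial, trifluoromethyl axial): E = 3.55 kcal/mol.
ΔE = 3.55 − 0.83 = 2.72 kcal/mol; chair I is more stable.

2.72 kcal/mol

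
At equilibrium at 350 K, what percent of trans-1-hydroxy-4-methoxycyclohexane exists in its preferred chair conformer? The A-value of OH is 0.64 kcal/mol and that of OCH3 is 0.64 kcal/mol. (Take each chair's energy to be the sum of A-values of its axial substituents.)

C1 and C4 have opposite parity, so for the trans isomer the two substituents are e,e in one chair and a,a in the other.
Chair I (hydroxyl axial, methoxy axial): E = 1.28 kcal/mol; chair II (hydroxyl equatorial, methoxy equatorial): E = 0.00 kcal/mol.
ΔG = 1.28 kcal/mol between the two chairs.
K = exp(ΔG/RT) with R = 1.987×10⁻³ kcal mol⁻¹ K⁻¹ and T = 350 K gives K ≈ 6.3.
Fraction in the lower-energy chair = K/(K+1) = 86.3%.

86.3%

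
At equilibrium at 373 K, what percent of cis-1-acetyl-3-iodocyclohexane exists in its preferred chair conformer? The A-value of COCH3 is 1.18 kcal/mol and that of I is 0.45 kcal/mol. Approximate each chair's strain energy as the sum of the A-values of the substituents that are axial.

C1 and C3 have the same parity, so for the cis isomer the two substituents are e,e in one chair and a,a in the other.
Chair I (acetyl axial, iodo axial): E = 1.63 kcal/mol; chair II (acetyl equatorial, iodo equatorial): E = 0.00 kcal/mol.
ΔG = 1.63 kcal/mol between the two chairs.
K = exp(ΔG/RT) with R = 1.987×10⁻³ kcal mol⁻¹ K⁻¹ and T = 373 K gives K ≈ 9.02.
Fraction in the lower-energy chair = K/(K+1) = 90.0%.

90.0%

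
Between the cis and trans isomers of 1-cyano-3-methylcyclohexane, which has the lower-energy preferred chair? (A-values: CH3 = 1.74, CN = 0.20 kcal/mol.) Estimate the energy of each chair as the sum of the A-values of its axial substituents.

cis

At 1,3 positions (parity same): cis → (e,e or a,a); trans → (a,e or e,a).
Best chair for cis: E = 0.00 kcal/mol; best chair for trans: E = 0.20 kcal/mol.
The cis isomer is lower by 0.20 kcal/mol.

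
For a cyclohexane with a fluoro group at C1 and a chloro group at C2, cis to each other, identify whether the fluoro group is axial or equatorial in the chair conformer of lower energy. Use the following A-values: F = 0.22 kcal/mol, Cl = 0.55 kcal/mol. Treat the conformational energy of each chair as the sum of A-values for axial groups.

axial

C1 and C2 have opposite parity, so for the cis isomer the two substituents are one axial and one equatorial in each chair.
Chair I (fluoro axial, chloro equatorial): E = 0.22 kcal/mol.
Chair II (fluoro equatorial, chloro axial): E = 0.55 kcal/mol.
Chair I is the more stable (lower-energy) conformer, and in that chair the fluoro group is axial.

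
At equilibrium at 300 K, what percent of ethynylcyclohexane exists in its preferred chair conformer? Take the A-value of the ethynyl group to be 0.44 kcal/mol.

67.7%

One chair has the ethynyl group axial (E = 0.44 kcal/mol) and the other has it equatorial (E = 0).
ΔG = 0.44 kcal/mol between the two chairs.
K = exp(ΔG/RT) with R = 1.987×10⁻³ kcal mol⁻¹ K⁻¹ and T = 300 K gives K ≈ 2.09.
Fraction in the lower-energy chair = K/(K+1) = 67.7%.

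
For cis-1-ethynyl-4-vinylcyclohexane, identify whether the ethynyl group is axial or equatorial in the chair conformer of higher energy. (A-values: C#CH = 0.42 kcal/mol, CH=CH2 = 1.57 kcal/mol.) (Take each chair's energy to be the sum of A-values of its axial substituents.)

equatorial

C1 and C4 have opposite parity, so for the cis isomer the two substituents are one axial and one equatorial in each chair.
Chair I (ethynyl axial, vinyl equatorial): E = 0.42 kcal/mol.
Chair II (ethynyl equatorial, vinyl axial): E = 1.57 kcal/mol.
Chair II is the less stable (higher-energy) conformer, and in that chair the ethynyl group is equatorial.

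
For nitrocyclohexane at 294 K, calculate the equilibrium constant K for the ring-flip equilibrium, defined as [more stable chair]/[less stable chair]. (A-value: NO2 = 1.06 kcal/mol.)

K ≈ 6.14

One chair has the nitro group axial (E = 1.06 kcal/mol) and the other has it equatorial (E = 0).
ΔG = 1.06 kcal/mol between the two chairs.
K = exp(ΔG/RT) with R = 1.987×10⁻³ kcal mol⁻¹ K⁻¹ and T = 294 K gives K ≈ 6.14.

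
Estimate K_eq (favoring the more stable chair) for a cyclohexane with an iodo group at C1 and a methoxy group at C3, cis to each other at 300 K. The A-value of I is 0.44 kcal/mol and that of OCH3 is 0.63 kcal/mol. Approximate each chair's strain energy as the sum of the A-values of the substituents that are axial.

K ≈ 6.02

C1 and C3 have the same parity, so for the cis isomer the two substituents are e,e in one chair and a,a in the other.
Chair I (iodo axial, methoxy axial): E = 1.07 kcal/mol; chair II (iodo equatorial, methoxy equatorial): E = 0.00 kcal/mol.
ΔG = 1.07 kcal/mol between the two chairs.
K = exp(ΔG/RT) with R = 1.987×10⁻³ kcal mol⁻¹ K⁻¹ and T = 300 K gives K ≈ 6.02.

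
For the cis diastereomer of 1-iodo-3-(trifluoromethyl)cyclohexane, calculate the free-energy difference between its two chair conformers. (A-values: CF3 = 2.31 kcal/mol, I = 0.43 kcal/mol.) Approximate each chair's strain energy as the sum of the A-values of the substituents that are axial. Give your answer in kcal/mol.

C1 and C3 have the same parity, so for the cis isomer the two substituents are e,e in one chair and a,a in the other.
Chair I (trifluoromethyl axial, iodo axial): E = 2.74 kcal/mol.
Chair II (trifluoromethyl equatorial, iodo equatorial): E = 0.00 kcal/mol.
ΔE = 2.74 − 0.00 = 2.74 kcal/mol; chair II is more stable.

2.74 kcal/mol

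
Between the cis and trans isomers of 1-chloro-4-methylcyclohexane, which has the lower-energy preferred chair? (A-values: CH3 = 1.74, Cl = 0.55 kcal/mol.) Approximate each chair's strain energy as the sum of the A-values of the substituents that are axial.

At 1,4 positions (parity opposite): cis → (a,e or e,a); trans → (e,e or a,a).
Best chair for cis: E = 0.55 kcal/mol; best chair for trans: E = 0.00 kcal/mol.
The trans isomer is lower by 0.55 kcal/mol.

trans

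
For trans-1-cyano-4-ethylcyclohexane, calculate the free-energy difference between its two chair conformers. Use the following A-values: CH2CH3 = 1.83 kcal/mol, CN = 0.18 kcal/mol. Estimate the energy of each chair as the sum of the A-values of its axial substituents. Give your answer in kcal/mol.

C1 and C4 have opposite parity, so for the trans isomer the two substituents are e,e in one chair and a,a in the other.
Chair I (ethyl axial, cyano axial): E = 2.01 kcal/mol.
Chair II (ethyl equatorial, cyano equatorial): E = 0.00 kcal/mol.
ΔE = 2.01 − 0.00 = 2.01 kcal/mol; chair II is more stable.

2.01 kcal/mol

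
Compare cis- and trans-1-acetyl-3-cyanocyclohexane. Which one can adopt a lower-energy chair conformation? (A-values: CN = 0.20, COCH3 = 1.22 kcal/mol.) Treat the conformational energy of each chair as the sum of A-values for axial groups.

At 1,3 positions (parity same): cis → (e,e or a,a); trans → (a,e or e,a).
Best chair for cis: E = 0.00 kcal/mol; best chair for trans: E = 0.20 kcal/mol.
The cis isomer is lower by 0.20 kcal/mol.

cis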